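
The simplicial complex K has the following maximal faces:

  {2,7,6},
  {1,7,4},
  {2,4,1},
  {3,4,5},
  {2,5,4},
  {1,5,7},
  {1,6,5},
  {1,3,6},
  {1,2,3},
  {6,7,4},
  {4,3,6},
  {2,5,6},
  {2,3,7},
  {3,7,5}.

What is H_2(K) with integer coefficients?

Fix the vertex order 1 < 2 < 3 < 4 < 5 < 6 < 7 and write every simplex with vertices in increasing order. Then dim K = 2 and the simplices of K are:

  0-simplices (7): [1], [2], [3], [4], [5], [6], [7]
  1-simplices (21): [1,2], [1,3], [1,4], [1,5], [1,6], [1,7], [2,3], [2,4], [2,5], [2,6], [2,7], [3,4], [3,5], [3,6], [3,7], [4,5], [4,6], [4,7], [5,6], [5,7], [6,7]
  2-simplices (14): [1,2,3], [1,2,4], [1,3,6], [1,4,7], [1,5,6], [1,5,7], [2,3,7], [2,4,5], [2,5,6], [2,6,7], [3,4,5], [3,4,6], [3,5,7], [4,6,7]

Hence C_0 ≅ Z^7, C_1 ≅ Z^21, C_2 ≅ Z^14.

The boundary map ∂_1: C_1 → C_0 sends each edge [p,q] (with p < q) to q − p.
As a 7×21 matrix over Z this has rank 6, with invariant factors (1,1,1,1,1,1).

∂_2: C_2 → C_1 sends each 2-simplex [p,q,r] to [q,r] − [p,r] + [p,q]. For instance
  ∂[2,5,6] = [5,6] − [2,6] + [2,5],
  ∂[2,3,7] = [3,7] − [2,7] + [2,3].
As a 21×14 matrix over Z this has rank 13, with invariant factors (1,1,1,1,1,1,1,1,1,1,1,1,1).

Reading off H_k = ker ∂_k / im ∂_{k+1}:

  H_2: rank ker ∂_2 − rank ∂_3 = (14 − 13) − 0 = 1, and there is no ∂_3, so H_2 = Z.

H_2 = Z.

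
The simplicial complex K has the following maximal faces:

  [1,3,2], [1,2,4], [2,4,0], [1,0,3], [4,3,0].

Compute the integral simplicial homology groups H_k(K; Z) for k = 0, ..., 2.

H_0 = Z,  H_1 = Z,  H_2 = 0.

Order the vertices as 0 < 1 < 2 < 3 < 4. Listing each simplex with vertices in this order, K has dimension 2 with simplices:

  0-simplices (5): [0], [1], [2], [3], [4]
  1-simplices (10): [0,1], [0,2], [0,3], [0,4], [1,2], [1,3], [1,4], [2,3], [2,4], [3,4]
  2-simplices (5): [0,1,3], [0,2,4], [0,3,4], [1,2,3], [1,2,4]

so the chain groups are C_0 ≅ Z^5, C_1 ≅ Z^10, C_2 ≅ Z^5.

∂_1: C_1 → C_0 maps an edge to its endpoints' difference, ∂[p,q] = q − p. For instance
  ∂[0,3] = [3] − [0].
This gives a 5×10 integer matrix of rank 4; reducing to Smith normal form yields diagonal entries (1,1,1,1).

Boundary ∂_2: C_2 → C_1 acts by ∂[p,q,r] = [q,r] − [p,r] + [p,q]. For instance
  ∂[1,2,3] = [2,3] − [1,3] + [1,2],
  ∂[0,3,4] = [3,4] − [0,4] + [0,3].
As a 10×5 matrix over Z this has rank 5, with invariant factors (1,1,1,1,1).

Reading off H_k = ker ∂_k / im ∂_{k+1}:

  H_0: rank C_0 − rank ∂_1 = 5 − 4 = 1, and the invariant factors of ∂_1 are all 1, so H_0 = Z.
  H_1: rank ker ∂_1 − rank ∂_2 = (10 − 4) − 5 = 1, and the invariant factors of ∂_2 are all 1, so H_1 = Z.
  H_2: rank ker ∂_2 − rank ∂_3 = (5 − 5) − 0 = 0, and there is no ∂_3, so H_2 = 0.

(K is a triangulation of the Möbius band.)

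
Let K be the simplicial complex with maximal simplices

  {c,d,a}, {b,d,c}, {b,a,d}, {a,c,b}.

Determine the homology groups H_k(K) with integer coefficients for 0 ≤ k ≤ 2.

Take the total order a < b < c < d on the vertex set. Then K (dimension 2) consists of the simplices:

  0-simplices (4): a, b, c, d
  1-simplices (6): ab, ac, ad, bc, bd, cd
  2-simplices (4): abc, abd, acd, bcd

so the chain groups are C_0 ≅ Z^4, C_1 ≅ Z^6, C_2 ≅ Z^4.

Boundary ∂_1: C_1 → C_0 maps an edge to its endpoints' difference, ∂[p,q] = q − p.
As a 4×6 matrix over Z this has rank 3, with invariant factors (1,1,1).

Boundary ∂_2: C_2 → C_1 acts by ∂[p,q,r] = [q,r] − [p,r] + [p,q]. For instance
  ∂acd = cd − ad + ac,
  ∂abc = bc − ac + ab.
This gives a 6×4 integer matrix of rank 3; reducing to Smith normal form yields diagonal entries (1,1,1).

Computing H_k = (kernel of ∂_k) / (image of ∂_{k+1}):

  H_0: rank C_0 − rank ∂_1 = 4 − 3 = 1, and the invariant factors of ∂_1 are all 1, so H_0 = Z.
  H_1: rank ker ∂_1 − rank ∂_2 = (6 − 3) − 3 = 0, and the invariant factors of ∂_2 are all 1, so H_1 = 0.
  H_2: rank ker ∂_2 − rank ∂_3 = (4 − 3) − 0 = 1, and there is no ∂_3, so H_2 = Z.

(K is a triangulation of the 2-sphere S^2.)

H_0 ≅ Z,  H_1 = 0,  H_2 ≅ Z.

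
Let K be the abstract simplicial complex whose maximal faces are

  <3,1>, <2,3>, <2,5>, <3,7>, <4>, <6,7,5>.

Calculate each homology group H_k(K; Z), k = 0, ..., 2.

Take the total order 1 < 2 < 3 < 4 < 5 < 6 < 7 on the vertex set. Then K (dimension 2) consists of the simplices:

  0-simplices (7): [1], [2], [3], [4], [5], [6], [7]
  1-simplices (7): [1,3], [2,3], [2,5], [3,7], [5,6], [5,7], [6,7]
  2-simplices (1): [5,6,7]

Hence C_0 ≅ Z^7, C_1 ≅ Z^7, C_2 ≅ Z^1.

The boundary map ∂_1: C_1 → C_0 maps an edge to its endpoints' difference, ∂[p,q] = q − p.
The resulting 7×7 matrix has rank 5, and its Smith normal form has invariant factors (1,1,1,1,1).

The boundary map ∂_2: C_2 → C_1 maps a triangle to the signed sum of its edges. For instance
  ∂[5,6,7] = [6,7] − [5,7] + [5,6].
The 7×1 boundary matrix has rank 1 and Smith normal form diag(1).

Now H_k = ker ∂_k / im ∂_{k+1}, so:

  H_0: rank C_0 − rank ∂_1 = 7 − 5 = 2, and the invariant factors of ∂_1 are all 1, so H_0 ≅ Z^2.
  H_1: rank ker ∂_1 − rank ∂_2 = (7 − 5) − 1 = 1, and the invariant factors of ∂_2 are all 1, so H_1 ≅ Z.
  H_2: rank ker ∂_2 − rank ∂_3 = (1 − 1) − 0 = 0, and there is no ∂_3, so H_2 ≅ 0.

As a check, the Euler characteristic is 7 − 7 + 1 = 1, which agrees with 2 − 1 + 0 = 1.

H_0 ≅ Z^2,  H_1 ≅ Z,  H_2 = 0.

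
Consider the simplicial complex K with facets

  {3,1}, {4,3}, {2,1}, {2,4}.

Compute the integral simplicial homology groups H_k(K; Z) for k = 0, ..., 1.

H_0 ≅ Z,  H_1 ≅ Z.

K has 4 vertices, 4 edges.
rank ∂_0 = 0, rank ∂_1 = 3 ⇒ b_0 = 4 − 0 − 3 = 1; all invariant factors of ∂_1 are 1 so no torsion. So H_0 ≅ Z.
rank ∂_1 = 3, rank ∂_2 = 0 ⇒ b_1 = 4 − 3 − 0 = 1. So H_1 ≅ Z.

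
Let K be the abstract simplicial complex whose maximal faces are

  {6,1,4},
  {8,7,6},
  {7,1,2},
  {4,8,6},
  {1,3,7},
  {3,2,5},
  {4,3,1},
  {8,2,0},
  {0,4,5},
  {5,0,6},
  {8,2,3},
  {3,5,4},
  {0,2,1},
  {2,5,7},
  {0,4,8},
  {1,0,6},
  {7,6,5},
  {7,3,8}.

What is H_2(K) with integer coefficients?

Fix the vertex order 0 < 1 < 2 < 3 < 4 < 5 < 6 < 7 < 8 and write every simplex with vertices in increasing order. Then dim K = 2 and the simplices of K are:

  0-simplices (9): [0], [1], [2], [3], [4], [5], [6], [7], [8]
  1-simplices (27): (27 of them)
  2-simplices (18): [0,1,2], [0,1,6], [0,2,8], [0,4,5], [0,4,8], [0,5,6], [1,2,7], [1,3,4], [1,3,7], [1,4,6], [2,3,5], [2,3,8], [2,5,7], [3,4,5], [3,7,8], [4,6,8], [5,6,7], [6,7,8]

Hence C_0 ≅ Z^9, C_1 ≅ Z^27, C_2 ≅ Z^18.

The boundary map ∂_1: C_1 → C_0 maps an edge to its endpoints' difference, ∂[p,q] = q − p. For instance
  ∂[1,6] = [6] − [1].
This gives a 9×27 integer matrix of rank 8; reducing to Smith normal form yields diagonal entries (1,1,1,1,1,1,1,1).

The boundary map ∂_2: C_2 → C_1 acts by ∂[p,q,r] = [q,r] − [p,r] + [p,q]. For instance
  ∂[0,2,8] = [2,8] − [0,8] + [0,2],
  ∂[0,5,6] = [5,6] − [0,6] + [0,5].
This gives a 27×18 integer matrix of rank 18; reducing to Smith normal form yields diagonal entries (1,1,1,1,1,1,1,1,1,1,1,1,1,1,1,1,1,2).

Now H_k = ker ∂_k / im ∂_{k+1}, so:

  H_2: rank ker ∂_2 − rank ∂_3 = (18 − 18) − 0 = 0, and there is no ∂_3, so H_2 = 0.

H_2 = 0.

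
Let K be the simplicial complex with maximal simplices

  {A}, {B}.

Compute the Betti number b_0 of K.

b_0 = 2.

We work with the vertex ordering A < B. The simplices of K, each written with vertices in increasing order, are:

  0-simplices (2): A, B

Hence C_0 ≅ Z^2.

Reading off H_k = ker ∂_k / im ∂_{k+1}:

  H_0: rank C_0 − rank ∂_1 = 2 − 0 = 2, and there is no ∂_1, so H_0 ≅ Z^2.

Hence the Betti numbers are b_0 = 2.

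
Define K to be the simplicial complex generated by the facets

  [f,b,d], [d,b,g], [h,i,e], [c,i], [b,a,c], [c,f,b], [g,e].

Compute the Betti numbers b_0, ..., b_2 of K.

We work with the vertex ordering a < b < c < d < e < f < g < h < i. The simplices of K, each written with vertices in increasing order, are:

  0-simplices (9): a, b, c, d, e, f, g, h, i
  1-simplices (14): ab, ac, bc, bd, bf, bg, cf, ci, df, dg, eg, eh, ei, hi
  2-simplices (5): abc, bcf, bdf, bdg, ehi

so the chain groups are C_0 ≅ Z^9, C_1 ≅ Z^14, C_2 ≅ Z^5.

The boundary map ∂_1: C_1 → C_0 sends each edge [p,q] (with p < q) to q − p. For instance
  ∂eh = h − e.
As a 9×14 matrix over Z this has rank 8, with invariant factors (1,1,1,1,1,1,1,1).

Boundary ∂_2: C_2 → C_1 sends each 2-simplex [p,q,r] to [q,r] − [p,r] + [p,q]. For instance
  ∂ehi = hi − ei + eh,
  ∂bcf = cf − bf + bc.
The 14×5 boundary matrix has rank 5 and Smith normal form diag(1,1,1,1,1).

Computing H_k = (kernel of ∂_k) / (image of ∂_{k+1}):

  H_0: rank C_0 − rank ∂_1 = 9 − 8 = 1, and the invariant factors of ∂_1 are all 1, so H_0 = Z.
  H_1: rank ker ∂_1 − rank ∂_2 = (14 − 8) − 5 = 1, and the invariant factors of ∂_2 are all 1, so H_1 = Z.
  H_2: rank ker ∂_2 − rank ∂_3 = (5 − 5) − 0 = 0, and there is no ∂_3, so H_2 = 0.

Hence the Betti numbers are b_0 = 1, b_1 = 1, b_2 = 0.

b_0 = 1, b_1 = 1, b_2 = 0.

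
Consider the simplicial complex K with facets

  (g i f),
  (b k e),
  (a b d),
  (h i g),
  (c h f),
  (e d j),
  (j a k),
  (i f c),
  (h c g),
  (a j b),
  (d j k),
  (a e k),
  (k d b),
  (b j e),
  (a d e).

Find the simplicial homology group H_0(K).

Take the total order a < b < c < d < e < f < g < h < i < j < k on the vertex set. Then K (dimension 2) consists of the simplices:

  0-simplices (11): a, b, c, d, e, f, g, h, i, j, k
  1-simplices (25): ab, ad, ae, aj, ak, bd, be, bj, bk, cf, cg, ch, ci, de, dj, dk, ej, ek, fg, fh, fi, gh, gi, hi, jk
  2-simplices (15): abd, abj, ade, aek, ajk, bdk, bej, bek, cfh, cfi, cgh, dej, djk, fgi, ghi

Hence C_0 ≅ Z^11, C_1 ≅ Z^25, C_2 ≅ Z^15.

The boundary map ∂_1: C_1 → C_0 is given by ∂[p,q] = [q] − [p].
The 11×25 boundary matrix has rank 9 and Smith normal form diag(1,1,1,1,1,1,1,1,1).

Boundary ∂_2: C_2 → C_1 maps a triangle to the signed sum of its edges. For instance
  ∂ade = de − ae + ad,
  ∂bdk = dk − bk + bd.
This gives a 25×15 integer matrix of rank 15; reducing to Smith normal form yields diagonal entries (1,1,1,1,1,1,1,1,1,1,1,1,1,1,2).

Reading off H_k = ker ∂_k / im ∂_{k+1}:

  H_0: rank C_0 − rank ∂_1 = 11 − 9 = 2, and the invariant factors of ∂_1 are all 1, so H_0 ≅ Z^2.

(K is a triangulation of the disjoint union of the real projective plane RP^2 and the Möbius band.)

H_0 = Z^2.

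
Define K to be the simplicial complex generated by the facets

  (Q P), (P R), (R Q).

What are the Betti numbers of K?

Fix the vertex order P < Q < R and write every simplex with vertices in increasing order. Then dim K = 1 and the simplices of K are:

  0-simplices (3): P, Q, R
  1-simplices (3): PQ, PR, QR

giving chain groups C_0 ≅ Z^3, C_1 ≅ Z^3.

The boundary map ∂_1: C_1 → C_0 sends each edge [p,q] (with p < q) to q − p. For instance
  ∂QR = R − Q.
The 3×3 boundary matrix has rank 2 and Smith normal form diag(1,1).

Now H_k = ker ∂_k / im ∂_{k+1}, so:

  H_0: rank C_0 − rank ∂_1 = 3 − 2 = 1, and the invariant factors of ∂_1 are all 1, so H_0 = Z.
  H_1: rank ker ∂_1 − rank ∂_2 = (3 − 2) − 0 = 1, and there is no ∂_2, so H_1 = Z.

(K is a triangulation of the circle S^1.)

Hence the Betti numbers are b_0 = 1, b_1 = 1.

b_0 = 1, b_1 = 1.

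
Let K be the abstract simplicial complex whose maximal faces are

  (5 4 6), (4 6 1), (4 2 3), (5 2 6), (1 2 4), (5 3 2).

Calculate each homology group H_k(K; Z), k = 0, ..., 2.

H_0 ≅ Z,  H_1 ≅ Z,  H_2 = 0.

Take the total order 1 < 2 < 3 < 4 < 5 < 6 on the vertex set. Then K (dimension 2) consists of the simplices:

  0-simplices (6): [1], [2], [3], [4], [5], [6]
  1-simplices (12): [1,2], [1,4], [1,6], [2,3], [2,4], [2,5], [2,6], [3,4], [3,5], [4,5], [4,6], [5,6]
  2-simplices (6): [1,2,4], [1,4,6], [2,3,4], [2,3,5], [2,5,6], [4,5,6]

giving chain groups C_0 ≅ Z^6, C_1 ≅ Z^12, C_2 ≅ Z^6.

Boundary ∂_1: C_1 → C_0 is given by ∂[p,q] = [q] − [p]. For instance
  ∂[3,4] = [4] − [3].
The resulting 6×12 matrix has rank 5, and its Smith normal form has invariant factors (1,1,1,1,1).

Boundary ∂_2: C_2 → C_1 maps a triangle to the signed sum of its edges. For instance
  ∂[2,3,4] = [3,4] − [2,4] + [2,3],
  ∂[1,4,6] = [4,6] − [1,6] + [1,4].
As a 12×6 matrix over Z this has rank 6, with invariant factors (1,1,1,1,1,1).

Now H_k = ker ∂_k / im ∂_{k+1}, so:

  H_0: rank C_0 − rank ∂_1 = 6 − 5 = 1, and the invariant factors of ∂_1 are all 1, so H_0 ≅ Z.
  H_1: rank ker ∂_1 − rank ∂_2 = (12 − 5) − 6 = 1, and the invariant factors of ∂_2 are all 1, so H_1 ≅ Z.
  H_2: rank ker ∂_2 − rank ∂_3 = (6 − 6) − 0 = 0, and there is no ∂_3, so H_2 ≅ 0.

As a check, the Euler characteristic is 6 − 12 + 6 = 0, which agrees with 1 − 1 + 0 = 0.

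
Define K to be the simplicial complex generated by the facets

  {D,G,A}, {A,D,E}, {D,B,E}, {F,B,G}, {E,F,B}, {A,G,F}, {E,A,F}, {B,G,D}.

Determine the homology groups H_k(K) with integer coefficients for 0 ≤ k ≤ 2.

K has 6 vertices, 12 edges, 8 triangles.
rank ∂_0 = 0, rank ∂_1 = 5 ⇒ b_0 = 6 − 0 − 5 = 1; all invariant factors of ∂_1 are 1 so no torsion. So H_0 ≅ Z.
rank ∂_1 = 5, rank ∂_2 = 7 ⇒ b_1 = 12 − 5 − 7 = 0; all invariant factors of ∂_2 are 1 so no torsion. So H_1 ≅ 0.
rank ∂_2 = 7, rank ∂_3 = 0 ⇒ b_2 = 8 − 7 − 0 = 1. So H_2 ≅ Z.

H_0 = Z,  H_1 = 0,  H_2 = Z.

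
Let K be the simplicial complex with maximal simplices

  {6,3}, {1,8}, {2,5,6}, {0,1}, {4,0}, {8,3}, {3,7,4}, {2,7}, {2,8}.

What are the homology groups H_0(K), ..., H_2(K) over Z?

Fix the vertex order 0 < 1 < 2 < 3 < 4 < 5 < 6 < 7 < 8 and write every simplex with vertices in increasing order. Then dim K = 2 and the simplices of K are:

  0-simplices (9): [0], [1], [2], [3], [4], [5], [6], [7], [8]
  1-simplices (13): [0,1], [0,4], [1,8], [2,5], [2,6], [2,7], [2,8], [3,4], [3,6], [3,7], [3,8], [4,7], [5,6]
  2-simplices (2): [2,5,6], [3,4,7]

Hence C_0 ≅ Z^9, C_1 ≅ Z^13, C_2 ≅ Z^2.

∂_1: C_1 → C_0 is given by ∂[p,q] = [q] − [p]. For instance
  ∂[2,5] = [5] − [2].
The 9×13 boundary matrix has rank 8 and Smith normal form diag(1,1,1,1,1,1,1,1).

The boundary map ∂_2: C_2 → C_1 acts by ∂[p,q,r] = [q,r] − [p,r] + [p,q]. For instance
  ∂[3,4,7] = [4,7] − [3,7] + [3,4],
  ∂[2,5,6] = [5,6] − [2,6] + [2,5].
The 13×2 boundary matrix has rank 2 and Smith normal form diag(1,1).

Reading off H_k = ker ∂_k / im ∂_{k+1}:

  H_0: rank C_0 − rank ∂_1 = 9 − 8 = 1, and the invariant factors of ∂_1 are all 1, so H_0 = Z.
  H_1: rank ker ∂_1 − rank ∂_2 = (13 − 8) − 2 = 3, and the invariant factors of ∂_2 are all 1, so H_1 = Z^3.
  H_2: rank ker ∂_2 − rank ∂_3 = (2 − 2) − 0 = 0, and there is no ∂_3, so H_2 = 0.

As a check, the Euler characteristic is 9 − 13 + 2 = -2, which agrees with 1 − 3 + 0 = -2.

H_0 = Z,  H_1 = Z^3,  H_2 = 0.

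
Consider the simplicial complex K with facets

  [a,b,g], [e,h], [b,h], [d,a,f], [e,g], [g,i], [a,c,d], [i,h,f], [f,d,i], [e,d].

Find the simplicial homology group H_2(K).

Order the vertices as a < b < c < d < e < f < g < h < i. Listing each simplex with vertices in this order, K has dimension 2 with simplices:

  0-simplices (9): a, b, c, d, e, f, g, h, i
  1-simplices (17): ab, ac, ad, af, ag, bg, bh, cd, de, df, di, eg, eh, fh, fi, gi, hi
  2-simplices (5): abg, acd, adf, dfi, fhi

so the chain groups are C_0 ≅ Z^9, C_1 ≅ Z^17, C_2 ≅ Z^5.

The boundary map ∂_1: C_1 → C_0 maps an edge to its endpoints' difference, ∂[p,q] = q − p.
As a 9×17 matrix over Z this has rank 8, with invariant factors (1,1,1,1,1,1,1,1).

Boundary ∂_2: C_2 → C_1 acts by ∂[p,q,r] = [q,r] − [p,r] + [p,q]. For instance
  ∂fhi = hi − fi + fh,
  ∂dfi = fi − di + df.
The 17×5 boundary matrix has rank 5 and Smith normal form diag(1,1,1,1,1).

From H_k ≅ ker(∂_k) / im(∂_{k+1}) we obtain:

  H_2: rank ker ∂_2 − rank ∂_3 = (5 − 5) − 0 = 0, and there is no ∂_3, so H_2 ≅ 0.

H_2 = 0.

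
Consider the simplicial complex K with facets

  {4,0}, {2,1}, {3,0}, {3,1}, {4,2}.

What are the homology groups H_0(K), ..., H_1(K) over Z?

We work with the vertex ordering 0 < 1 < 2 < 3 < 4. The simplices of K, each written with vertices in increasing order, are:

  0-simplices (5): [0], [1], [2], [3], [4]
  1-simplices (5): [0,3], [0,4], [1,2], [1,3], [2,4]

so the chain groups are C_0 ≅ Z^5, C_1 ≅ Z^5.

The boundary map ∂_1: C_1 → C_0 is given by ∂[p,q] = [q] − [p].
The resulting 5×5 matrix has rank 4, and its Smith normal form has invariant factors (1,1,1,1).

Computing H_k = (kernel of ∂_k) / (image of ∂_{k+1}):

  H_0: rank C_0 − rank ∂_1 = 5 − 4 = 1, and the invariant factors of ∂_1 are all 1, so H_0 = Z.
  H_1: rank ker ∂_1 − rank ∂_2 = (5 − 4) − 0 = 1, and there is no ∂_2, so H_1 = Z.

H_0 = Z,  H_1 = Z.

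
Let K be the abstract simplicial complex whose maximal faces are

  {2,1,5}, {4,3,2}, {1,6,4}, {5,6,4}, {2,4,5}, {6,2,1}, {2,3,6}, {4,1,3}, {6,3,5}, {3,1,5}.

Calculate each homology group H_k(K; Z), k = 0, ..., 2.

Take the total order 1 < 2 < 3 < 4 < 5 < 6 on the vertex set. Then K (dimension 2) consists of the simplices:

  0-simplices (6): [1], [2], [3], [4], [5], [6]
  1-simplices (15): [1,2], [1,3], [1,4], [1,5], [1,6], [2,3], [2,4], [2,5], [2,6], [3,4], [3,5], [3,6], [4,5], [4,6], [5,6]
  2-simplices (10): [1,2,5], [1,2,6], [1,3,4], [1,3,5], [1,4,6], [2,3,4], [2,3,6], [2,4,5], [3,5,6], [4,5,6]

so the chain groups are C_0 ≅ Z^6, C_1 ≅ Z^15, C_2 ≅ Z^10.

Boundary ∂_1: C_1 → C_0 maps an edge to its endpoints' difference, ∂[p,q] = q − p.
The resulting 6×15 matrix has rank 5, and its Smith normal form has invariant factors (1,1,1,1,1).

∂_2: C_2 → C_1 maps a triangle to the signed sum of its edges. For instance
  ∂[2,3,4] = [3,4] − [2,4] + [2,3],
  ∂[4,5,6] = [5,6] − [4,6] + [4,5].
The resulting 15×10 matrix has rank 10, and its Smith normal form has invariant factors (1,1,1,1,1,1,1,1,1,2).

Now H_k = ker ∂_k / im ∂_{k+1}, so:

  H_0: rank C_0 − rank ∂_1 = 6 − 5 = 1, and the invariant factors of ∂_1 are all 1, so H_0 ≅ Z.
  H_1: rank ker ∂_1 − rank ∂_2 = (15 − 5) − 10 = 0, and ∂_2 has invariant factor 2 > 1, so H_1 ≅ Z/2.
  H_2: rank ker ∂_2 − rank ∂_3 = (10 − 10) − 0 = 0, and there is no ∂_3, so H_2 ≅ 0.

As a check, the Euler characteristic is 6 − 15 + 10 = 1, which agrees with 1 − 0 + 0 = 1.
(K is a triangulation of the real projective plane RP^2.)

H_0 ≅ Z,  H_1 ≅ Z/2,  H_2 = 0.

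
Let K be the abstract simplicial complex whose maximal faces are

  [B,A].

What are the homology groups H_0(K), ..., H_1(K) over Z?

H_0 ≅ Z,  H_1 = 0.

K has 2 vertices, 1 edge.
rank ∂_0 = 0, rank ∂_1 = 1 ⇒ b_0 = 2 − 0 − 1 = 1; all invariant factors of ∂_1 are 1 so no torsion. So H_0 = Z.
rank ∂_1 = 1, rank ∂_2 = 0 ⇒ b_1 = 1 − 1 − 0 = 0. So H_1 = 0.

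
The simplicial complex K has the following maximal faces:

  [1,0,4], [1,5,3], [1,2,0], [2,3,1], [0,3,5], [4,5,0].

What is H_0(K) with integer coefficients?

Take the total order 0 < 1 < 2 < 3 < 4 < 5 on the vertex set. Then K (dimension 2) consists of the simplices:

  0-simplices (6): [0], [1], [2], [3], [4], [5]
  1-simplices (12): [0,1], [0,2], [0,3], [0,4], [0,5], [1,2], [1,3], [1,4], [1,5], [2,3], [3,5], [4,5]
  2-simplices (6): [0,1,2], [0,1,4], [0,3,5], [0,4,5], [1,2,3], [1,3,5]

Hence C_0 ≅ Z^6, C_1 ≅ Z^12, C_2 ≅ Z^6.

Boundary ∂_1: C_1 → C_0 sends each edge [p,q] (with p < q) to q − p.
The resulting 6×12 matrix has rank 5, and its Smith normal form has invariant factors (1,1,1,1,1).

Boundary ∂_2: C_2 → C_1 maps a triangle to the signed sum of its edges. For instance
  ∂[1,3,5] = [3,5] − [1,5] + [1,3],
  ∂[0,3,5] = [3,5] − [0,5] + [0,3].
This gives a 12×6 integer matrix of rank 6; reducing to Smith normal form yields diagonal entries (1,1,1,1,1,1).

Reading off H_k = ker ∂_k / im ∂_{k+1}:

  H_0: rank C_0 − rank ∂_1 = 6 − 5 = 1, and the invariant factors of ∂_1 are all 1, so H_0 ≅ Z.

H_0 ≅ Z.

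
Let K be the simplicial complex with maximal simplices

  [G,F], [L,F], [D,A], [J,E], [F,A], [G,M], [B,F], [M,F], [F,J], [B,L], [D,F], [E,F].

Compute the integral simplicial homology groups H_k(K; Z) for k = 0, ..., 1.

K has 9 vertices, 12 edges.
rank ∂_0 = 0, rank ∂_1 = 8 ⇒ b_0 = 9 − 0 − 8 = 1; all invariant factors of ∂_1 are 1 so no torsion. So H_0 = Z.
rank ∂_1 = 8, rank ∂_2 = 0 ⇒ b_1 = 12 − 8 − 0 = 4. So H_1 = Z^4.

H_0 ≅ Z,  H_1 ≅ Z^4.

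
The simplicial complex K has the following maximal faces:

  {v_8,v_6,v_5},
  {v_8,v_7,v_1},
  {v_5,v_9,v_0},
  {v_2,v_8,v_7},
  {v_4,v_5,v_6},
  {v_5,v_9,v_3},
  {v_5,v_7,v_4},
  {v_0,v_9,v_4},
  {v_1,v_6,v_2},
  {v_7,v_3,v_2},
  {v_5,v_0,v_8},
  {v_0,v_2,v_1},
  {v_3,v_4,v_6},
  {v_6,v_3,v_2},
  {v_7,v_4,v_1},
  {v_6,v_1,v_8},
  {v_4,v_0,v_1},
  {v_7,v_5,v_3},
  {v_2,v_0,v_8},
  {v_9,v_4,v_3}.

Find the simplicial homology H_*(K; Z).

H_0 ≅ Z,  H_1 ≅ Z ⊕ Z/2Z,  H_2 = 0.

Fix the vertex order v_0 < v_1 < v_2 < v_3 < v_4 < v_5 < v_6 < v_7 < v_8 < v_9 and write every simplex with vertices in increasing order. Then dim K = 2 and the simplices of K are:

  0-simplices (10): [v_0], [v_1], [v_2], [v_3], [v_4], [v_5], [v_6], [v_7], [v_8], [v_9]
  1-simplices (30): (30 of them)
  2-simplices (20): (20 of them)

Hence C_0 ≅ Z^10, C_1 ≅ Z^30, C_2 ≅ Z^20.

∂_1: C_1 → C_0 is given by ∂[p,q] = [q] − [p]. For instance
  ∂[v_1,v_7] = [v_7] − [v_1].
This gives a 10×30 integer matrix of rank 9; reducing to Smith normal form yields diagonal entries (1,1,1,1,1,1,1,1,1).

The boundary map ∂_2: C_2 → C_1 sends each 2-simplex [p,q,r] to [q,r] − [p,r] + [p,q]. For instance
  ∂[v_3,v_5,v_9] = [v_5,v_9] − [v_3,v_9] + [v_3,v_5],
  ∂[v_0,v_5,v_9] = [v_5,v_9] − [v_0,v_9] + [v_0,v_5].
As a 30×20 matrix over Z this has rank 20, with invariant factors (1,1,1,1,1,1,1,1,1,1,1,1,1,1,1,1,1,1,1,2).

Reading off H_k = ker ∂_k / im ∂_{k+1}:

  H_0: rank C_0 − rank ∂_1 = 10 − 9 = 1, and the invariant factors of ∂_1 are all 1, so H_0 = Z.
  H_1: rank ker ∂_1 − rank ∂_2 = (30 − 9) − 20 = 1, and ∂_2 has invariant factor 2 > 1, so H_1 = Z ⊕ Z/2Z.
  H_2: rank ker ∂_2 − rank ∂_3 = (20 − 20) − 0 = 0, and there is no ∂_3, so H_2 = 0.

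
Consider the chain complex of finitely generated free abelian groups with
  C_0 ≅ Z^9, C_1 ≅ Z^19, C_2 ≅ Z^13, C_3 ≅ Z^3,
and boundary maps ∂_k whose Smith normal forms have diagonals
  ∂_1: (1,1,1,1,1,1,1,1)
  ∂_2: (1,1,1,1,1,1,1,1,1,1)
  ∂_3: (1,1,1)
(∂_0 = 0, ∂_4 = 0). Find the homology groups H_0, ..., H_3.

H_0 = Z,  H_1 = Z,  H_2 = 0,  H_3 = 0.

H_0: b_0 = 9 − 0 − 8 = 1; torsion from ∂_1 factors > 1: none. So H_0 = Z.
H_1: b_1 = 19 − 8 − 10 = 1; torsion from ∂_2 factors > 1: none. So H_1 = Z.
H_2: b_2 = 13 − 10 − 3 = 0; torsion from ∂_3 factors > 1: none. So H_2 = 0.
H_3: b_3 = 3 − 3 − 0 = 0; torsion from ∂_4 factors > 1: none. So H_3 = 0.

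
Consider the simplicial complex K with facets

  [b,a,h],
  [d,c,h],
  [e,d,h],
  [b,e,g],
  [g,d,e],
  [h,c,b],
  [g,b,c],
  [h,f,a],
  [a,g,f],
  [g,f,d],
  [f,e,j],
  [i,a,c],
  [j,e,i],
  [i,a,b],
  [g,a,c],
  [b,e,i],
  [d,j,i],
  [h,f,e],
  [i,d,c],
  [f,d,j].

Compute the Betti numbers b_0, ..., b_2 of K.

b_0 = 1, b_1 = 1, b_2 = 0.

K has 10 vertices, 30 edges, 20 triangles.
rank ∂_0 = 0, rank ∂_1 = 9 ⇒ b_0 = 10 − 0 − 9 = 1; all invariant factors of ∂_1 are 1 so no torsion. So H_0 ≅ Z.
rank ∂_1 = 9, rank ∂_2 = 20 ⇒ b_1 = 30 − 9 − 20 = 1; ∂_2 has invariant factor(s) [2] giving torsion. So H_1 ≅ Z ⊕ Z/2Z.
rank ∂_2 = 20, rank ∂_3 = 0 ⇒ b_2 = 20 − 20 − 0 = 0. So H_2 ≅ 0.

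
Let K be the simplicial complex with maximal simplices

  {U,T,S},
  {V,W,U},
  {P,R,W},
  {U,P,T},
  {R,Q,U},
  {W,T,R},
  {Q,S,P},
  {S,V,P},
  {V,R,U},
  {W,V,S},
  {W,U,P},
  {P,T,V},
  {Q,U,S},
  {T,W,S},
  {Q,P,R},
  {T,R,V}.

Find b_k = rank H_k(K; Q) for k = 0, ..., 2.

Fix the vertex order P < Q < R < S < T < U < V < W and write every simplex with vertices in increasing order. Then dim K = 2 and the simplices of K are:

  0-simplices (8): P, Q, R, S, T, U, V, W
  1-simplices (24): PQ, PR, PS, PT, PU, PV, PW, QR, QS, QU, RT, RU, RV, RW, ST, SU, SV, SW, TU, TV, TW, UV, UW, VW
  2-simplices (16): PQR, PQS, PRW, PSV, PTU, PTV, PUW, QRU, QSU, RTV, RTW, RUV, STU, STW, SVW, UVW

giving chain groups C_0 ≅ Z^8, C_1 ≅ Z^24, C_2 ≅ Z^16.

∂_1: C_1 → C_0 maps an edge to its endpoints' difference, ∂[p,q] = q − p.
As a 8×24 matrix over Z this has rank 7, with invariant factors (1,1,1,1,1,1,1).

∂_2: C_2 → C_1 maps a triangle to the signed sum of its edges. For instance
  ∂PRW = RW − PW + PR,
  ∂PTU = TU − PU + PT.
As a 24×16 matrix over Z this has rank 15, with invariant factors (1,1,1,1,1,1,1,1,1,1,1,1,1,1,1).

Now H_k = ker ∂_k / im ∂_{k+1}, so:

  H_0: rank C_0 − rank ∂_1 = 8 − 7 = 1, and the invariant factors of ∂_1 are all 1, so H_0 ≅ Z.
  H_1: rank ker ∂_1 − rank ∂_2 = (24 − 7) − 15 = 2, and the invariant factors of ∂_2 are all 1, so H_1 ≅ Z^2.
  H_2: rank ker ∂_2 − rank ∂_3 = (16 − 15) − 0 = 1, and there is no ∂_3, so H_2 ≅ Z.

(K is a triangulation of the torus T^2.)

Hence the Betti numbers are b_0 = 1, b_1 = 2, b_2 = 1.

b_0 = 1, b_1 = 2, b_2 = 1.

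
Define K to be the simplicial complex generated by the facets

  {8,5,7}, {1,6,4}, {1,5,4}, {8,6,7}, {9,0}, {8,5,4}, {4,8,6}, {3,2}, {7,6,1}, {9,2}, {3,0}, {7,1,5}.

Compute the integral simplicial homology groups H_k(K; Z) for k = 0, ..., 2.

We work with the vertex ordering 0 < 1 < 2 < 3 < 4 < 5 < 6 < 7 < 8 < 9. The simplices of K, each written with vertices in increasing order, are:

  0-simplices (10): [0], [1], [2], [3], [4], [5], [6], [7], [8], [9]
  1-simplices (16): [0,3], [0,9], [1,4], [1,5], [1,6], [1,7], [2,3], [2,9], [4,5], [4,6], [4,8], [5,7], [5,8], [6,7], [6,8], [7,8]
  2-simplices (8): [1,4,5], [1,4,6], [1,5,7], [1,6,7], [4,5,8], [4,6,8], [5,7,8], [6,7,8]

giving chain groups C_0 ≅ Z^10, C_1 ≅ Z^16, C_2 ≅ Z^8.

Boundary ∂_1: C_1 → C_0 is given by ∂[p,q] = [q] − [p].
This gives a 10×16 integer matrix of rank 8; reducing to Smith normal form yields diagonal entries (1,1,1,1,1,1,1,1).

∂_2: C_2 → C_1 maps a triangle to the signed sum of its edges. For instance
  ∂[1,6,7] = [6,7] − [1,7] + [1,6],
  ∂[1,5,7] = [5,7] − [1,7] + [1,5].
As a 16×8 matrix over Z this has rank 7, with invariant factors (1,1,1,1,1,1,1).

Computing H_k = (kernel of ∂_k) / (image of ∂_{k+1}):

  H_0: rank C_0 − rank ∂_1 = 10 − 8 = 2, and the invariant factors of ∂_1 are all 1, so H_0 = Z^2.
  H_1: rank ker ∂_1 − rank ∂_2 = (16 − 8) − 7 = 1, and the invariant factors of ∂_2 are all 1, so H_1 = Z.
  H_2: rank ker ∂_2 − rank ∂_3 = (8 − 7) − 0 = 1, and there is no ∂_3, so H_2 = Z.

H_0 ≅ Z^2,  H_1 ≅ Z,  H_2 ≅ Z.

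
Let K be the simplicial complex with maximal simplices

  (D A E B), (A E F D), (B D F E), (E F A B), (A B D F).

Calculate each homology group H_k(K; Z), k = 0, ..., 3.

K has 5 vertices, 10 edges, 10 triangles, 5 3-simplices.
rank ∂_0 = 0, rank ∂_1 = 4 ⇒ b_0 = 5 − 0 − 4 = 1; all invariant factors of ∂_1 are 1 so no torsion. So H_0 = Z.
rank ∂_1 = 4, rank ∂_2 = 6 ⇒ b_1 = 10 − 4 − 6 = 0; all invariant factors of ∂_2 are 1 so no torsion. So H_1 = 0.
rank ∂_2 = 6, rank ∂_3 = 4 ⇒ b_2 = 10 − 6 − 4 = 0; all invariant factors of ∂_3 are 1 so no torsion. So H_2 = 0.
rank ∂_3 = 4, rank ∂_4 = 0 ⇒ b_3 = 5 − 4 − 0 = 1. So H_3 = Z.

H_0 = Z,  H_1 = 0,  H_2 = 0,  H_3 = Z.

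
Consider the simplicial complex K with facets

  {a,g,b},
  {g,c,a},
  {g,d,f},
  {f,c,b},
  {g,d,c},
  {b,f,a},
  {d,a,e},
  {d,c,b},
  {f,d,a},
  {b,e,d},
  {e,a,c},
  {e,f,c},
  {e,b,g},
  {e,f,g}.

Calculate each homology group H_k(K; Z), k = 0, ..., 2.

H_0 = Z,  H_1 = Z^2,  H_2 = Z.

Order the vertices as a < b < c < d < e < f < g. Listing each simplex with vertices in this order, K has dimension 2 with simplices:

  0-simplices (7): a, b, c, d, e, f, g
  1-simplices (21): ab, ac, ad, ae, af, ag, bc, bd, be, bf, bg, cd, ce, cf, cg, de, df, dg, ef, eg, fg
  2-simplices (14): abf, abg, ace, acg, ade, adf, bcd, bcf, bde, beg, cdg, cef, dfg, efg

so the chain groups are C_0 ≅ Z^7, C_1 ≅ Z^21, C_2 ≅ Z^14.

∂_1: C_1 → C_0 sends each edge [p,q] (with p < q) to q − p.
The resulting 7×21 matrix has rank 6, and its Smith normal form has invariant factors (1,1,1,1,1,1).

The boundary map ∂_2: C_2 → C_1 acts by ∂[p,q,r] = [q,r] − [p,r] + [p,q]. For instance
  ∂efg = fg − eg + ef,
  ∂dfg = fg − dg + df.
The 21×14 boundary matrix has rank 13 and Smith normal form diag(1,1,1,1,1,1,1,1,1,1,1,1,1).

Reading off H_k = ker ∂_k / im ∂_{k+1}:

  H_0: rank C_0 − rank ∂_1 = 7 − 6 = 1, and the invariant factors of ∂_1 are all 1, so H_0 = Z.
  H_1: rank ker ∂_1 − rank ∂_2 = (21 − 6) − 13 = 2, and the invariant factors of ∂_2 are all 1, so H_1 = Z^2.
  H_2: rank ker ∂_2 − rank ∂_3 = (14 − 13) − 0 = 1, and there is no ∂_3, so H_2 = Z.

As a check, the Euler characteristic is 7 − 21 + 14 = 0, which agrees with 1 − 2 + 1 = 0.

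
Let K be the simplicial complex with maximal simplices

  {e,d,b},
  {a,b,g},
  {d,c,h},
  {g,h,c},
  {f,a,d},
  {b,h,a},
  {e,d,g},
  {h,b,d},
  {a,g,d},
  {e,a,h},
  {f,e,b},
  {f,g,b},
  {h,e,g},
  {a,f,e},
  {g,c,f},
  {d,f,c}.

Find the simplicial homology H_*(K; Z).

H_0 ≅ Z,  H_1 ≅ Z^2,  H_2 ≅ Z.

Take the total order a < b < c < d < e < f < g < h on the vertex set. Then K (dimension 2) consists of the simplices:

  0-simplices (8): a, b, c, d, e, f, g, h
  1-simplices (24): ab, ad, ae, af, ag, ah, bd, be, bf, bg, bh, cd, cf, cg, ch, de, df, dg, dh, ef, eg, eh, fg, gh
  2-simplices (16): abg, abh, adf, adg, aef, aeh, bde, bdh, bef, bfg, cdf, cdh, cfg, cgh, deg, egh

so the chain groups are C_0 ≅ Z^8, C_1 ≅ Z^24, C_2 ≅ Z^16.

The boundary map ∂_1: C_1 → C_0 maps an edge to its endpoints' difference, ∂[p,q] = q − p.
This gives a 8×24 integer matrix of rank 7; reducing to Smith normal form yields diagonal entries (1,1,1,1,1,1,1).

∂_2: C_2 → C_1 sends each 2-simplex [p,q,r] to [q,r] − [p,r] + [p,q]. For instance
  ∂cgh = gh − ch + cg,
  ∂cfg = fg − cg + cf.
As a 24×16 matrix over Z this has rank 15, with invariant factors (1,1,1,1,1,1,1,1,1,1,1,1,1,1,1).

Computing H_k = (kernel of ∂_k) / (image of ∂_{k+1}):

  H_0: rank C_0 − rank ∂_1 = 8 − 7 = 1, and the invariant factors of ∂_1 are all 1, so H_0 ≅ Z.
  H_1: rank ker ∂_1 − rank ∂_2 = (24 − 7) − 15 = 2, and the invariant factors of ∂_2 are all 1, so H_1 ≅ Z^2.
  H_2: rank ker ∂_2 − rank ∂_3 = (16 − 15) − 0 = 1, and there is no ∂_3, so H_2 ≅ Z.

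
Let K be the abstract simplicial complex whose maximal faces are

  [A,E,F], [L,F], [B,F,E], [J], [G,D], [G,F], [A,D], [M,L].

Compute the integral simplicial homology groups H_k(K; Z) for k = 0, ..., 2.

H_0 = Z^2,  H_1 = Z,  H_2 = 0.

Take the total order A < B < D < E < F < G < J < L < M on the vertex set. Then K (dimension 2) consists of the simplices:

  0-simplices (9): A, B, D, E, F, G, J, L, M
  1-simplices (10): AD, AE, AF, BE, BF, DG, EF, FG, FL, LM
  2-simplices (2): AEF, BEF

so the chain groups are C_0 ≅ Z^9, C_1 ≅ Z^10, C_2 ≅ Z^2.

The boundary map ∂_1: C_1 → C_0 is given by ∂[p,q] = [q] − [p].
The resulting 9×10 matrix has rank 7, and its Smith normal form has invariant factors (1,1,1,1,1,1,1).

Boundary ∂_2: C_2 → C_1 maps a triangle to the signed sum of its edges. For instance
  ∂AEF = EF − AF + AE,
  ∂BEF = EF − BF + BE.
The resulting 10×2 matrix has rank 2, and its Smith normal form has invariant factors (1,1).

Now H_k = ker ∂_k / im ∂_{k+1}, so:

  H_0: rank C_0 − rank ∂_1 = 9 − 7 = 2, and the invariant factors of ∂_1 are all 1, so H_0 ≅ Z^2.
  H_1: rank ker ∂_1 − rank ∂_2 = (10 − 7) − 2 = 1, and the invariant factors of ∂_2 are all 1, so H_1 ≅ Z.
  H_2: rank ker ∂_2 − rank ∂_3 = (2 − 2) − 0 = 0, and there is no ∂_3, so H_2 ≅ 0.

As a check, the Euler characteristic is 9 − 10 + 2 = 1, which agrees with 2 − 1 + 0 = 1.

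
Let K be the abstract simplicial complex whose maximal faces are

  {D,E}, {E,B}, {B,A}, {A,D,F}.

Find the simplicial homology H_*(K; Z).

Take the total order A < B < D < E < F on the vertex set. Then K (dimension 2) consists of the simplices:

  0-simplices (5): A, B, D, E, F
  1-simplices (6): AB, AD, AF, BE, DE, DF
  2-simplices (1): ADF

giving chain groups C_0 ≅ Z^5, C_1 ≅ Z^6, C_2 ≅ Z^1.

Boundary ∂_1: C_1 → C_0 sends each edge [p,q] (with p < q) to q − p.
The resulting 5×6 matrix has rank 4, and its Smith normal form has invariant factors (1,1,1,1).

The boundary map ∂_2: C_2 → C_1 acts by ∂[p,q,r] = [q,r] − [p,r] + [p,q]. For instance
  ∂ADF = DF − AF + AD.
The resulting 6×1 matrix has rank 1, and its Smith normal form has invariant factors (1).

From H_k ≅ ker(∂_k) / im(∂_{k+1}) we obtain:

  H_0: rank C_0 − rank ∂_1 = 5 − 4 = 1, and the invariant factors of ∂_1 are all 1, so H_0 ≅ Z.
  H_1: rank ker ∂_1 − rank ∂_2 = (6 − 4) − 1 = 1, and the invariant factors of ∂_2 are all 1, so H_1 ≅ Z.
  H_2: rank ker ∂_2 − rank ∂_3 = (1 − 1) − 0 = 0, and there is no ∂_3, so H_2 ≅ 0.

As a check, the Euler characteristic is 5 − 6 + 1 = 0, which agrees with 1 − 1 + 0 = 0.

H_0 = Z,  H_1 = Z,  H_2 = 0.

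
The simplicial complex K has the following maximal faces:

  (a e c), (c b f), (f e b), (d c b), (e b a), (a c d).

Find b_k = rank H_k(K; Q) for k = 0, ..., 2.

b_0 = 1, b_1 = 1, b_2 = 0.

Fix the vertex order a < b < c < d < e < f and write every simplex with vertices in increasing order. Then dim K = 2 and the simplices of K are:

  0-simplices (6): a, b, c, d, e, f
  1-simplices (12): ab, ac, ad, ae, bc, bd, be, bf, cd, ce, cf, ef
  2-simplices (6): abe, acd, ace, bcd, bcf, bef

giving chain groups C_0 ≅ Z^6, C_1 ≅ Z^12, C_2 ≅ Z^6.

∂_1: C_1 → C_0 sends each edge [p,q] (with p < q) to q − p. For instance
  ∂bd = d − b.
As a 6×12 matrix over Z this has rank 5, with invariant factors (1,1,1,1,1).

∂_2: C_2 → C_1 maps a triangle to the signed sum of its edges. For instance
  ∂acd = cd − ad + ac,
  ∂bef = ef − bf + be.
As a 12×6 matrix over Z this has rank 6, with invariant factors (1,1,1,1,1,1).

From H_k ≅ ker(∂_k) / im(∂_{k+1}) we obtain:

  H_0: rank C_0 − rank ∂_1 = 6 − 5 = 1, and the invariant factors of ∂_1 are all 1, so H_0 ≅ Z.
  H_1: rank ker ∂_1 − rank ∂_2 = (12 − 5) − 6 = 1, and the invariant factors of ∂_2 are all 1, so H_1 ≅ Z.
  H_2: rank ker ∂_2 − rank ∂_3 = (6 − 6) − 0 = 0, and there is no ∂_3, so H_2 ≅ 0.

Hence the Betti numbers are b_0 = 1, b_1 = 1, b_2 = 0.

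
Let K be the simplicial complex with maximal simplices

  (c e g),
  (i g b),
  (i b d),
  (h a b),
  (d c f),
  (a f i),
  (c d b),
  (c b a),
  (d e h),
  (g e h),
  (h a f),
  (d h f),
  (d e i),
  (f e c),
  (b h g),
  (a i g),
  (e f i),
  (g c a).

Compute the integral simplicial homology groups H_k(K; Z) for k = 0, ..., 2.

Take the total order a < b < c < d < e < f < g < h < i on the vertex set. Then K (dimension 2) consists of the simplices:

  0-simplices (9): a, b, c, d, e, f, g, h, i
  1-simplices (27): ab, ac, af, ag, ah, ai, bc, bd, bg, bh, bi, cd, ce, cf, cg, de, df, dh, di, ef, eg, eh, ei, fh, fi, gh, gi
  2-simplices (18): abc, abh, acg, afh, afi, agi, bcd, bdi, bgh, bgi, cdf, cef, ceg, deh, dei, dfh, efi, egh

giving chain groups C_0 ≅ Z^9, C_1 ≅ Z^27, C_2 ≅ Z^18.

Boundary ∂_1: C_1 → C_0 sends each edge [p,q] (with p < q) to q − p. For instance
  ∂cf = f − c.
As a 9×27 matrix over Z this has rank 8, with invariant factors (1,1,1,1,1,1,1,1).

Boundary ∂_2: C_2 → C_1 acts by ∂[p,q,r] = [q,r] − [p,r] + [p,q]. For instance
  ∂dfh = fh − dh + df,
  ∂abh = bh − ah + ab.
The 27×18 boundary matrix has rank 18 and Smith normal form diag(1,1,1,1,1,1,1,1,1,1,1,1,1,1,1,1,1,2).

Computing H_k = (kernel of ∂_k) / (image of ∂_{k+1}):

  H_0: rank C_0 − rank ∂_1 = 9 − 8 = 1, and the invariant factors of ∂_1 are all 1, so H_0 ≅ Z.
  H_1: rank ker ∂_1 − rank ∂_2 = (27 − 8) − 18 = 1, and ∂_2 has invariant factor 2 > 1, so H_1 ≅ Z ⊕ Z/2.
  H_2: rank ker ∂_2 − rank ∂_3 = (18 − 18) − 0 = 0, and there is no ∂_3, so H_2 ≅ 0.

H_0 ≅ Z,  H_1 ≅ Z ⊕ Z/2,  H_2 = 0.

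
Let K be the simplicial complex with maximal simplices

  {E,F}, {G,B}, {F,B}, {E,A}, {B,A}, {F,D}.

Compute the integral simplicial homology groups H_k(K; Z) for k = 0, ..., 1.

H_0 ≅ Z,  H_1 ≅ Z.

Fix the vertex order A < B < D < E < F < G and write every simplex with vertices in increasing order. Then dim K = 1 and the simplices of K are:

  0-simplices (6): A, B, D, E, F, G
  1-simplices (6): AB, AE, BF, BG, DF, EF

Hence C_0 ≅ Z^6, C_1 ≅ Z^6.

The boundary map ∂_1: C_1 → C_0 is given by ∂[p,q] = [q] − [p].
This gives a 6×6 integer matrix of rank 5; reducing to Smith normal form yields diagonal entries (1,1,1,1,1).

From H_k ≅ ker(∂_k) / im(∂_{k+1}) we obtain:

  H_0: rank C_0 − rank ∂_1 = 6 − 5 = 1, and the invariant factors of ∂_1 are all 1, so H_0 = Z.
  H_1: rank ker ∂_1 − rank ∂_2 = (6 − 5) − 0 = 1, and there is no ∂_2, so H_1 = Z.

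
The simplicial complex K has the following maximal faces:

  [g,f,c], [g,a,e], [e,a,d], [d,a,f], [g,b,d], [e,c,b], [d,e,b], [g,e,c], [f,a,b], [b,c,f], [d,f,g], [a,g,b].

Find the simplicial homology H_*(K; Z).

H_0 ≅ Z,  H_1 ≅ Z/2,  H_2 = 0.

Order the vertices as a < b < c < d < e < f < g. Listing each simplex with vertices in this order, K has dimension 2 with simplices:

  0-simplices (7): a, b, c, d, e, f, g
  1-simplices (18): ab, ad, ae, af, ag, bc, bd, be, bf, bg, ce, cf, cg, de, df, dg, eg, fg
  2-simplices (12): abf, abg, ade, adf, aeg, bce, bcf, bde, bdg, ceg, cfg, dfg

so the chain groups are C_0 ≅ Z^7, C_1 ≅ Z^18, C_2 ≅ Z^12.

The boundary map ∂_1: C_1 → C_0 maps an edge to its endpoints' difference, ∂[p,q] = q − p.
This gives a 7×18 integer matrix of rank 6; reducing to Smith normal form yields diagonal entries (1,1,1,1,1,1).

Boundary ∂_2: C_2 → C_1 sends each 2-simplex [p,q,r] to [q,r] − [p,r] + [p,q]. For instance
  ∂dfg = fg − dg + df,
  ∂abg = bg − ag + ab.
The 18×12 boundary matrix has rank 12 and Smith normal form diag(1,1,1,1,1,1,1,1,1,1,1,2).

Reading off H_k = ker ∂_k / im ∂_{k+1}:

  H_0: rank C_0 − rank ∂_1 = 7 − 6 = 1, and the invariant factors of ∂_1 are all 1, so H_0 ≅ Z.
  H_1: rank ker ∂_1 − rank ∂_2 = (18 − 6) − 12 = 0, and ∂_2 has invariant factor 2 > 1, so H_1 ≅ Z/2.
  H_2: rank ker ∂_2 − rank ∂_3 = (12 − 12) − 0 = 0, and there is no ∂_3, so H_2 ≅ 0.

As a check, the Euler characteristic is 7 − 18 + 12 = 1, which agrees with 1 − 0 + 0 = 1.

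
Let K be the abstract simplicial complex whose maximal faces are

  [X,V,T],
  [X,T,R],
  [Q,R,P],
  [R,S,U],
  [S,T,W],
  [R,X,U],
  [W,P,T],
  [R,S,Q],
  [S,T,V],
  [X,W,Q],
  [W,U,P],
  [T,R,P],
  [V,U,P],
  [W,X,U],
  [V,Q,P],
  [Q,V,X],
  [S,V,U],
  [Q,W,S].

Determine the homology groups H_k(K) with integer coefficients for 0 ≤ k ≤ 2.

H_0 ≅ Z,  H_1 ≅ Z^2,  H_2 ≅ Z.

Order the vertices as P < Q < R < S < T < U < V < W < X. Listing each simplex with vertices in this order, K has dimension 2 with simplices:

  0-simplices (9): P, Q, R, S, T, U, V, W, X
  1-simplices (27): PQ, PR, PT, PU, PV, PW, QR, QS, QV, QW, QX, RS, RT, RU, RX, ST, SU, SV, SW, TV, TW, TX, UV, UW, UX, VX, WX
  2-simplices (18): PQR, PQV, PRT, PTW, PUV, PUW, QRS, QSW, QVX, QWX, RSU, RTX, RUX, STV, STW, SUV, TVX, UWX

so the chain groups are C_0 ≅ Z^9, C_1 ≅ Z^27, C_2 ≅ Z^18.

The boundary map ∂_1: C_1 → C_0 sends each edge [p,q] (with p < q) to q − p. For instance
  ∂SV = V − S.
The 9×27 boundary matrix has rank 8 and Smith normal form diag(1,1,1,1,1,1,1,1).

∂_2: C_2 → C_1 sends each 2-simplex [p,q,r] to [q,r] − [p,r] + [p,q]. For instance
  ∂QVX = VX − QX + QV,
  ∂QRS = RS − QS + QR.
This gives a 27×18 integer matrix of rank 17; reducing to Smith normal form yields diagonal entries (1,1,1,1,1,1,1,1,1,1,1,1,1,1,1,1,1).

Computing H_k = (kernel of ∂_k) / (image of ∂_{k+1}):

  H_0: rank C_0 − rank ∂_1 = 9 − 8 = 1, and the invariant factors of ∂_1 are all 1, so H_0 = Z.
  H_1: rank ker ∂_1 − rank ∂_2 = (27 − 8) − 17 = 2, and the invariant factors of ∂_2 are all 1, so H_1 = Z^2.
  H_2: rank ker ∂_2 − rank ∂_3 = (18 − 17) − 0 = 1, and there is no ∂_3, so H_2 = Z.

As a check, the Euler characteristic is 9 − 27 + 18 = 0, which agrees with 1 − 2 + 1 = 0.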